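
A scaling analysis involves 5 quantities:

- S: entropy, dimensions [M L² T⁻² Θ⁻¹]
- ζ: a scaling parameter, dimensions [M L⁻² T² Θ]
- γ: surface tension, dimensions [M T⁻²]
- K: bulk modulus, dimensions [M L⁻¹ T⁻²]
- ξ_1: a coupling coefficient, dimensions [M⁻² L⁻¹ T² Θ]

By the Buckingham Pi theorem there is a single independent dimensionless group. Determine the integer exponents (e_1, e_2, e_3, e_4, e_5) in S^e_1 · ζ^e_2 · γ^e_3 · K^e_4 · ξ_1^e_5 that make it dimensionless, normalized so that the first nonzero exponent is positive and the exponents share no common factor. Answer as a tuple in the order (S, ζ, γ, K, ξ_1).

(3, 1, -2, 2, 2)

M: e_1·(1) + e_2·(1) + e_3·(1) + e_4·(1) + e_5·(-2) = 0
L: e_1·(2) + e_2·(-2) + e_3·(0) + e_4·(-1) + e_5·(-1) = 0
T: e_1·(-2) + e_2·(2) + e_3·(-2) + e_4·(-2) + e_5·(2) = 0
Θ: e_1·(-1) + e_2·(1) + e_3·(0) + e_4·(0) + e_5·(1) = 0
Solving this homogeneous linear system for the smallest-integer solution (first nonzero entry positive) gives (3, 1, -2, 2, 2).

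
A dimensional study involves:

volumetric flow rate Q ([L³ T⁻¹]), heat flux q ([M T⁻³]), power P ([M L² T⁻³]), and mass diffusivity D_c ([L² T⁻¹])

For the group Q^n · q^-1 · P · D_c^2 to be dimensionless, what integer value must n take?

-2

Balance the L exponent: (3)·n from Q, plus −(0) + (2) + 2·(2) = 6 from the rest, must sum to zero.
3n + 6 = 0, so n = -2.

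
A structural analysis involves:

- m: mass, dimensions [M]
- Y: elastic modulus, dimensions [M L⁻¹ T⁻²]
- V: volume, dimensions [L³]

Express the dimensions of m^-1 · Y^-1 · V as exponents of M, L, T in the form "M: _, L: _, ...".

Collect each base-dimension exponent across the product:
  M: −(1) − (1) + (0) = -2
  L: −(0) − (-1) + (3) = 4
  T: −(0) − (-2) + (0) = 2
So the dimensions are [M⁻² L⁴ T²].

M: -2, L: 4, T: 2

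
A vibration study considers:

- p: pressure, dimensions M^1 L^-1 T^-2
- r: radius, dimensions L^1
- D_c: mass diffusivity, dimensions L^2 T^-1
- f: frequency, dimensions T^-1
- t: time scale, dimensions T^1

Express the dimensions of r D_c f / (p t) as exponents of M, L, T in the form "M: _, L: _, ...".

M: -1, L: 4, T: -1

Collect each base-dimension exponent across the product:
  M: −(1) + (0) + (0) + (0) − (0) = -1
  L: −(-1) + (1) + (2) + (0) − (0) = 4
  T: −(-2) + (0) + (-1) + (-1) − (1) = -1
So the dimensions are [M⁻¹ L⁴ T⁻¹].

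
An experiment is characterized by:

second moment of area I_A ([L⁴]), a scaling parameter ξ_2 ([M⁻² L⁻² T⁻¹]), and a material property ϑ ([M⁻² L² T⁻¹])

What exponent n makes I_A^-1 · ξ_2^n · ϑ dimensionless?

Balance the M exponent: (-2)·n from ξ_2, plus −(0) + (-2) = -2 from the rest, must sum to zero.
-2n − 2 = 0, so n = -1.

-1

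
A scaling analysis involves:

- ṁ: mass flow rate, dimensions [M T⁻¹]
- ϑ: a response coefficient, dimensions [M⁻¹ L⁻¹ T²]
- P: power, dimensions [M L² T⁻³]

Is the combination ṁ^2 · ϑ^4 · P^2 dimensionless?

yes

Sum the exponent of each base dimension across the product:
  M: 2·[ṁ]_M + 4·[ϑ]_M + 2·[P]_M = 2·(1) + 4·(-1) + 2·(1) = 0
  L: 2·[ṁ]_L + 4·[ϑ]_L + 2·[P]_L = 2·(0) + 4·(-1) + 2·(2) = 0
  T: 2·[ṁ]_T + 4·[ϑ]_T + 2·[P]_T = 2·(-1) + 4·(2) + 2·(-3) = 0
All base exponents vanish — dimensionless.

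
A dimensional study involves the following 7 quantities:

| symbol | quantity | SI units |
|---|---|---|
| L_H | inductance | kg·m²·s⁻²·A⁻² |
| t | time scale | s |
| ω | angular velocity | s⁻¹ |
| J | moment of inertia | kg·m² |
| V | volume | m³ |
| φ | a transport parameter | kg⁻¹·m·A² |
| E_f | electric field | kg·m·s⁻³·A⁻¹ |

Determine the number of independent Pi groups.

3

There are 7 variables and 4 base dimensions (M, L, T, I).
The dimension matrix has rank 4.
Independent dimensionless groups: 7 − 4 = 3.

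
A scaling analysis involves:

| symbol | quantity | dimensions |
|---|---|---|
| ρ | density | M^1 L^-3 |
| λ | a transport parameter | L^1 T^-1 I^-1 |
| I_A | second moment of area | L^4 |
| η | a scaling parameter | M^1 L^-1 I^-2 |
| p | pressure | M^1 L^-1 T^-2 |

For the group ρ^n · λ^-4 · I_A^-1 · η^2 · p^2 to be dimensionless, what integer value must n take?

Balance the M exponent: (1)·n from ρ, plus −4·(0) − (0) + 2·(1) + 2·(1) = 4 from the rest, must sum to zero.
n + 4 = 0, so n = -4.

-4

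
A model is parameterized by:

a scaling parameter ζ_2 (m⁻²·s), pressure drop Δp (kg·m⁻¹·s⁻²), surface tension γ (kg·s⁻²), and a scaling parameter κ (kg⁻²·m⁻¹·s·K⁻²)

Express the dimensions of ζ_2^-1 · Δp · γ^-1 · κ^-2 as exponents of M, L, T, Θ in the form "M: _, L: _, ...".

Collect each base-dimension exponent across the product:
  M: −(0) + (1) − (1) − 2·(-2) = 4
  L: −(-2) + (-1) − (0) − 2·(-1) = 3
  T: −(1) + (-2) − (-2) − 2·(1) = -3
  Θ: −(0) + (0) − (0) − 2·(-2) = 4
So the dimensions are [M⁴ L³ T⁻³ Θ⁴].

M: 4, L: 3, T: -3, Θ: 4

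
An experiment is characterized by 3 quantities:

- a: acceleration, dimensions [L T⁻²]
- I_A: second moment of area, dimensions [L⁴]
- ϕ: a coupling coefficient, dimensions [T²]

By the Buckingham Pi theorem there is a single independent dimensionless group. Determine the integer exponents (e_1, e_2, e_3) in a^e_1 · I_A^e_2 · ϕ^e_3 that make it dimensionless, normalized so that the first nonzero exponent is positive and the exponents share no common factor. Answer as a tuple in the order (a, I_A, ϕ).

L: e_1·(1) + e_2·(4) + e_3·(0) = 0
T: e_1·(-2) + e_2·(0) + e_3·(2) = 0
Solving this homogeneous linear system for the smallest-integer solution (first nonzero entry positive) gives (4, -1, 4).

(4, -1, 4)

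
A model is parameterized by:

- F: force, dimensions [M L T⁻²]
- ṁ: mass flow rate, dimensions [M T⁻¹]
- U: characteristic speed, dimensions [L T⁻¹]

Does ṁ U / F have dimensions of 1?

Sum the exponent of each base dimension across the product:
  M: −[F]_M + [ṁ]_M + [U]_M = −(1) + (1) + (0) = 0
  L: −[F]_L + [ṁ]_L + [U]_L = −(1) + (0) + (1) = 0
  T: −[F]_T + [ṁ]_T + [U]_T = −(-2) + (-1) + (-1) = 0
  I: −[F]_I + [ṁ]_I + [U]_I = −(0) + (0) + (0) = 0
All base exponents vanish — dimensionless.

yes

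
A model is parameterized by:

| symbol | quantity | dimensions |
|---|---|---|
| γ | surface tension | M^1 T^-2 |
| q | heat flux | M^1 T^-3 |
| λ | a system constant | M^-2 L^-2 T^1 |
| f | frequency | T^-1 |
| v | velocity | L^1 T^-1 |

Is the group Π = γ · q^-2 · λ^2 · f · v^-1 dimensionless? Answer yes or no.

Sum the exponent of each base dimension across the product:
  M: [γ]_M − 2·[q]_M + 2·[λ]_M + [f]_M − [v]_M = (1) − 2·(1) + 2·(-2) + (0) − (0) = -5
  L: [γ]_L − 2·[q]_L + 2·[λ]_L + [f]_L − [v]_L = (0) − 2·(0) + 2·(-2) + (0) − (1) = -5
  T: [γ]_T − 2·[q]_T + 2·[λ]_T + [f]_T − [v]_T = (-2) − 2·(-3) + 2·(1) + (-1) − (-1) = 6
Net dimensions [M⁻⁵ L⁻⁵ T⁶] ≠ [1] — not dimensionless.

no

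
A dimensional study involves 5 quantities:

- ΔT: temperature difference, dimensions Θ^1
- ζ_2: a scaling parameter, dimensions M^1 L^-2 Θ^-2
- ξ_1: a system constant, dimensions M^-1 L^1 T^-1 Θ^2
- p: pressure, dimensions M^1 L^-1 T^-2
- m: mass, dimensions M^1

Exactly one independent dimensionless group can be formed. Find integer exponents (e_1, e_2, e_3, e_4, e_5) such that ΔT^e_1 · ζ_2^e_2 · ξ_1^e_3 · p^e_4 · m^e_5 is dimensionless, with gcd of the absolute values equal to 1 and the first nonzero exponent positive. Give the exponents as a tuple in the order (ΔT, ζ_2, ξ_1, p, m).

M: e_1·(0) + e_2·(1) + e_3·(-1) + e_4·(1) + e_5·(1) = 0
L: e_1·(0) + e_2·(-2) + e_3·(1) + e_4·(-1) + e_5·(0) = 0
T: e_1·(0) + e_2·(0) + e_3·(-1) + e_4·(-2) + e_5·(0) = 0
Θ: e_1·(1) + e_2·(-2) + e_3·(2) + e_4·(0) + e_5·(0) = 0
Solving this homogeneous linear system for the smallest-integer solution (first nonzero entry positive) gives (2, -3, -4, 2, -3).

(2, -3, -4, 2, -3)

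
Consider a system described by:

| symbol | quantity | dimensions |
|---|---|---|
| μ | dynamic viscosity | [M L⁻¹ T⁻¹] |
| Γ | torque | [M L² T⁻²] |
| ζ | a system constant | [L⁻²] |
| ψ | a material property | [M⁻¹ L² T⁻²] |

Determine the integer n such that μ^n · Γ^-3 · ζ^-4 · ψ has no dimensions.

4

Balance the M exponent: (1)·n from μ, plus −3·(1) − 4·(0) + (-1) = -4 from the rest, must sum to zero.
n − 4 = 0, so n = 4.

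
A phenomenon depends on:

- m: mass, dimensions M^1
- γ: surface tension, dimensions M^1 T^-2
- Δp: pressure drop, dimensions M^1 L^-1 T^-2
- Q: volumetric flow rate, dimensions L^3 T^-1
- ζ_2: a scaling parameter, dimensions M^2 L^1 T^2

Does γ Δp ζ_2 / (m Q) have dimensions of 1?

Sum the exponent of each base dimension across the product:
  M: −[m]_M + [γ]_M + [Δp]_M − [Q]_M + [ζ_2]_M = −(1) + (1) + (1) − (0) + (2) = 3
  L: −[m]_L + [γ]_L + [Δp]_L − [Q]_L + [ζ_2]_L = −(0) + (0) + (-1) − (3) + (1) = -3
  T: −[m]_T + [γ]_T + [Δp]_T − [Q]_T + [ζ_2]_T = −(0) + (-2) + (-2) − (-1) + (2) = -1
Net dimensions [M³ L⁻³ T⁻¹] ≠ [1] — not dimensionless.

no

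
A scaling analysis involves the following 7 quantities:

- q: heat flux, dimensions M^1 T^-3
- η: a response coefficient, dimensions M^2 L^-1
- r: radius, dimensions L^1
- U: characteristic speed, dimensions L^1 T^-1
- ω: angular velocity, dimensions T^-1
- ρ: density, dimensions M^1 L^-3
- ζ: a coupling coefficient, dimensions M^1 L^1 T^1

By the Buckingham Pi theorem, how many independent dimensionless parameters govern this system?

4

There are 7 variables and 3 base dimensions (M, L, T).
The dimension matrix has rank 3.
Independent dimensionless groups: 7 − 3 = 4.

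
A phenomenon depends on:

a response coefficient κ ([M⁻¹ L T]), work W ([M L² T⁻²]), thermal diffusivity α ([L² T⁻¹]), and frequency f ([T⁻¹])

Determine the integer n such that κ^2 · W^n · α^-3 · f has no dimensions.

2

Balance the M exponent: (1)·n from W, plus 2·(-1) − 3·(0) + (0) = -2 from the rest, must sum to zero.
n − 2 = 0, so n = 2.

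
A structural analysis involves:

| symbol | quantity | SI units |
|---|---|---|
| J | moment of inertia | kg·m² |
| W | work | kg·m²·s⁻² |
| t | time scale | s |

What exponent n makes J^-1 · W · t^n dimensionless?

Balance the T exponent: (1)·n from t, plus −(0) + (-2) = -2 from the rest, must sum to zero.
n − 2 = 0, so n = 2.

2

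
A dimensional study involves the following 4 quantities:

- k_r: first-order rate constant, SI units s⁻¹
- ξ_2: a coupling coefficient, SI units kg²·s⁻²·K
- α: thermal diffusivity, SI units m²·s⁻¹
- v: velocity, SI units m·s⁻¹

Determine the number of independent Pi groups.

There are 4 variables and 4 base dimensions (M, L, T, Θ).
The dimension matrix has rank 3 (less than 4: the dimension vectors are linearly dependent).
Independent dimensionless groups: 4 − 3 = 1.

1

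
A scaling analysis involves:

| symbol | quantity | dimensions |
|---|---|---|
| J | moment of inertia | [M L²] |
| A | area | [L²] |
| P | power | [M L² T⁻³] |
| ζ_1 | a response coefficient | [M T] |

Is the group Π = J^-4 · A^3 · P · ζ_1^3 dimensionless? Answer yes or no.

yes

Sum the exponent of each base dimension across the product:
  M: −4·[J]_M + 3·[A]_M + [P]_M + 3·[ζ_1]_M = −4·(1) + 3·(0) + (1) + 3·(1) = 0
  L: −4·[J]_L + 3·[A]_L + [P]_L + 3·[ζ_1]_L = −4·(2) + 3·(2) + (2) + 3·(0) = 0
  T: −4·[J]_T + 3·[A]_T + [P]_T + 3·[ζ_1]_T = −4·(0) + 3·(0) + (-3) + 3·(1) = 0
All base exponents vanish — dimensionless.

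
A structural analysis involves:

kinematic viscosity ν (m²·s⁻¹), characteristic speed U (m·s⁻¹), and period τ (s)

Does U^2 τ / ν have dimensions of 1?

yes

Sum the exponent of each base dimension across the product:
  L: −[ν]_L + 2·[U]_L + [τ]_L = −(2) + 2·(1) + (0) = 0
  T: −[ν]_T + 2·[U]_T + [τ]_T = −(-1) + 2·(-1) + (1) = 0
All base exponents vanish — dimensionless.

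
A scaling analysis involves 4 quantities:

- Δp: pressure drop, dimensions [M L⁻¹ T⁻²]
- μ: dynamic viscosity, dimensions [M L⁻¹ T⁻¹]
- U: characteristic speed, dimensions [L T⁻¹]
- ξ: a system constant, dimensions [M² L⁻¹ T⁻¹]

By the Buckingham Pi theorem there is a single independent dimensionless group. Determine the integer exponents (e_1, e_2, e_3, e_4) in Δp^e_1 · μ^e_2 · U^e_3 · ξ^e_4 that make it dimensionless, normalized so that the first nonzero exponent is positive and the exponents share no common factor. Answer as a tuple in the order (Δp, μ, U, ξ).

(2, -4, -1, 1)

M: e_1·(1) + e_2·(1) + e_3·(0) + e_4·(2) = 0
L: e_1·(-1) + e_2·(-1) + e_3·(1) + e_4·(-1) = 0
T: e_1·(-2) + e_2·(-1) + e_3·(-1) + e_4·(-1) = 0
Solving this homogeneous linear system for the smallest-integer solution (first nonzero entry positive) gives (2, -4, -1, 1).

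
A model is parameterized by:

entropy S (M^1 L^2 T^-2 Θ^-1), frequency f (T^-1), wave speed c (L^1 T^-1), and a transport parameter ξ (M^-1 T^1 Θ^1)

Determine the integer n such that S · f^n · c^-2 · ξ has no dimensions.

1

Balance the T exponent: (-1)·n from f, plus (-2) − 2·(-1) + (1) = 1 from the rest, must sum to zero.
−n + 1 = 0, so n = 1.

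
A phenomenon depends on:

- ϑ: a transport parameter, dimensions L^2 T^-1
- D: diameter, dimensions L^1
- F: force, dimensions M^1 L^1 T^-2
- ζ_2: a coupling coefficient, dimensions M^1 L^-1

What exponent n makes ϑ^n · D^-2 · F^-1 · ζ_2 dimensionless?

2

Balance the L exponent: (2)·n from ϑ, plus −2·(1) − (1) + (-1) = -4 from the rest, must sum to zero.
2n − 4 = 0, so n = 2.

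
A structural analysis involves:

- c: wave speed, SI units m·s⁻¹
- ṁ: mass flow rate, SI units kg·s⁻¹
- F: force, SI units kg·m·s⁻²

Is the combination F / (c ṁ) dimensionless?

Sum the exponent of each base dimension across the product:
  M: −[c]_M − [ṁ]_M + [F]_M = −(0) − (1) + (1) = 0
  L: −[c]_L − [ṁ]_L + [F]_L = −(1) − (0) + (1) = 0
  T: −[c]_T − [ṁ]_T + [F]_T = −(-1) − (-1) + (-2) = 0
All base exponents vanish — dimensionless.

yes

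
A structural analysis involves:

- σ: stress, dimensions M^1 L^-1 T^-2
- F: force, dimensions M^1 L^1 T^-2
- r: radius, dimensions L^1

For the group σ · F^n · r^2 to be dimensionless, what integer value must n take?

-1

Balance the M exponent: (1)·n from F, plus (1) + 2·(0) = 1 from the rest, must sum to zero.
n + 1 = 0, so n = -1.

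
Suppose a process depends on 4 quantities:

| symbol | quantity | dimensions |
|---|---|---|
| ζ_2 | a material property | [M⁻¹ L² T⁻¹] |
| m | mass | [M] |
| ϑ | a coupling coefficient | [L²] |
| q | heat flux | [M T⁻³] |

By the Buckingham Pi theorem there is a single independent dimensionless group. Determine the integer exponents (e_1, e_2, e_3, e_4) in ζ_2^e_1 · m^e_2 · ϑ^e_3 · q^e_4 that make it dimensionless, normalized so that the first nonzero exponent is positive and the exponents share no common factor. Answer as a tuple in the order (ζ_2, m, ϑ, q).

(3, 4, -3, -1)

M: e_1·(-1) + e_2·(1) + e_3·(0) + e_4·(1) = 0
L: e_1·(2) + e_2·(0) + e_3·(2) + e_4·(0) = 0
T: e_1·(-1) + e_2·(0) + e_3·(0) + e_4·(-3) = 0
Solving this homogeneous linear system for the smallest-integer solution (first nonzero entry positive) gives (3, 4, -3, -1).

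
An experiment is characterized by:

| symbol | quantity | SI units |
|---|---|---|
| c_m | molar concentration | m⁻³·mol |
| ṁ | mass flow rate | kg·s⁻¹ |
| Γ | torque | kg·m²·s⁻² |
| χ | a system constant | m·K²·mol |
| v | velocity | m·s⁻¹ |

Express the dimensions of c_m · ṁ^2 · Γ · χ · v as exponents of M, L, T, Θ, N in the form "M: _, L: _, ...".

Collect each base-dimension exponent across the product:
  M: (0) + 2·(1) + (1) + (0) + (0) = 3
  L: (-3) + 2·(0) + (2) + (1) + (1) = 1
  T: (0) + 2·(-1) + (-2) + (0) + (-1) = -5
  Θ: (0) + 2·(0) + (0) + (2) + (0) = 2
  N: (1) + 2·(0) + (0) + (1) + (0) = 2
So the dimensions are [M³ L T⁻⁵ Θ² N²].

M: 3, L: 1, T: -5, Θ: 2, N: 2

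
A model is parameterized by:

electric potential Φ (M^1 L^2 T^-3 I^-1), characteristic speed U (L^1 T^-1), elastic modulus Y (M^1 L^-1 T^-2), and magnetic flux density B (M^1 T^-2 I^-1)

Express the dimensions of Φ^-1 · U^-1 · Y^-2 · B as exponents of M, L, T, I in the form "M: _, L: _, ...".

M: -2, L: -1, T: 6, I: 0

Collect each base-dimension exponent across the product:
  M: −(1) − (0) − 2·(1) + (1) = -2
  L: −(2) − (1) − 2·(-1) + (0) = -1
  T: −(-3) − (-1) − 2·(-2) + (-2) = 6
  I: −(-1) − (0) − 2·(0) + (-1) = 0
So the dimensions are [M⁻² L⁻¹ T⁶].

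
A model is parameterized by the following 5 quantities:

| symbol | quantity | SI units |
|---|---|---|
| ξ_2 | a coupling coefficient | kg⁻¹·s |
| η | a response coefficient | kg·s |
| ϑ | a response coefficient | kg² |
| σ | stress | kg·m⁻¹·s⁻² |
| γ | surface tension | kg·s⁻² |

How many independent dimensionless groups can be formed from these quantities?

2

There are 5 variables and 3 base dimensions (M, L, T).
The dimension matrix has rank 3.
Independent dimensionless groups: 5 − 3 = 2.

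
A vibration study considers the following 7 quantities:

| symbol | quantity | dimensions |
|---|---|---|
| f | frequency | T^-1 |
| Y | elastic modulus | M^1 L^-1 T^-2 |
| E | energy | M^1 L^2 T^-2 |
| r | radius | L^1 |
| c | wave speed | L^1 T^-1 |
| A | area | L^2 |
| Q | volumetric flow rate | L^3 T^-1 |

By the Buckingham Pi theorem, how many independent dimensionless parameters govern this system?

There are 7 variables and 3 base dimensions (M, L, T).
The dimension matrix has rank 3.
Independent dimensionless groups: 7 − 3 = 4.

4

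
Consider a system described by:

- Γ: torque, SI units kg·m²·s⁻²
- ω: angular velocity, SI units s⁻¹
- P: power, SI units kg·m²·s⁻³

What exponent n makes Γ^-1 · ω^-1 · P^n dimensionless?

Balance the M exponent: (1)·n from P, plus −(1) − (0) = -1 from the rest, must sum to zero.
n − 1 = 0, so n = 1.

1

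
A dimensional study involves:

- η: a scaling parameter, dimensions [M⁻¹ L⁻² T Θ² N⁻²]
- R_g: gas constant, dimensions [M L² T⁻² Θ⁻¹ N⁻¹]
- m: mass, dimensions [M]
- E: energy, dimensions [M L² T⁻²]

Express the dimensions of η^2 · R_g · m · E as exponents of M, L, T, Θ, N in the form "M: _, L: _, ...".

M: 1, L: 0, T: -2, Θ: 3, N: -5

Collect each base-dimension exponent across the product:
  M: 2·(-1) + (1) + (1) + (1) = 1
  L: 2·(-2) + (2) + (0) + (2) = 0
  T: 2·(1) + (-2) + (0) + (-2) = -2
  Θ: 2·(2) + (-1) + (0) + (0) = 3
  N: 2·(-2) + (-1) + (0) + (0) = -5
So the dimensions are [M T⁻² Θ³ N⁻⁵].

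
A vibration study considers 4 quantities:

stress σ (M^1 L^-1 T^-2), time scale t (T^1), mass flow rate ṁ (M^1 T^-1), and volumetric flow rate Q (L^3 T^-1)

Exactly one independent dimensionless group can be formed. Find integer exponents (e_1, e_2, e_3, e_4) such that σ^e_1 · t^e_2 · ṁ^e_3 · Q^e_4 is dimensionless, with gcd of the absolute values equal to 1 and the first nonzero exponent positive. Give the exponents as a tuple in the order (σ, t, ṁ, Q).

(3, 4, -3, 1)

M: e_1·(1) + e_2·(0) + e_3·(1) + e_4·(0) = 0
L: e_1·(-1) + e_2·(0) + e_3·(0) + e_4·(3) = 0
T: e_1·(-2) + e_2·(1) + e_3·(-1) + e_4·(-1) = 0
Solving this homogeneous linear system for the smallest-integer solution (first nonzero entry positive) gives (3, 4, -3, 1).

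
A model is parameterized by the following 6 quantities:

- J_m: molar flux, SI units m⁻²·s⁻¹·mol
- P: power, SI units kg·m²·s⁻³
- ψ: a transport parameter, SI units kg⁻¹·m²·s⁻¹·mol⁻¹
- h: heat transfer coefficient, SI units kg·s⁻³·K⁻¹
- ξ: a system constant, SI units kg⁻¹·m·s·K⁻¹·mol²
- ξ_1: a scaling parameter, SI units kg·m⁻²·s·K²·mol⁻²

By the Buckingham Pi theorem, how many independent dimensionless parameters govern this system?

There are 6 variables and 5 base dimensions (M, L, T, Θ, N).
The dimension matrix has rank 5.
Independent dimensionless groups: 6 − 5 = 1.

1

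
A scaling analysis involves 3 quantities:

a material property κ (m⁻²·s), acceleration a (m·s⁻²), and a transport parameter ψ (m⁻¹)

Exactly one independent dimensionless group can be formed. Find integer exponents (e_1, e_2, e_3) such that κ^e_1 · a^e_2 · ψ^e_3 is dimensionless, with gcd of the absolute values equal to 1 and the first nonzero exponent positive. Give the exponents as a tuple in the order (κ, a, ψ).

(2, 1, -3)

L: e_1·(-2) + e_2·(1) + e_3·(-1) = 0
T: e_1·(1) + e_2·(-2) + e_3·(0) = 0
Solving this homogeneous linear system for the smallest-integer solution (first nonzero entry positive) gives (2, 1, -3).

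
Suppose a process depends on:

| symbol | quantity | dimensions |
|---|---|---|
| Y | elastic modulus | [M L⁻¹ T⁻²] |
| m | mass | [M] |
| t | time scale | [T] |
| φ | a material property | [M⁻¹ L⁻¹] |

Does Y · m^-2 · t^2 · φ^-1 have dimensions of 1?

yes

Sum the exponent of each base dimension across the product:
  M: [Y]_M − 2·[m]_M + 2·[t]_M − [φ]_M = (1) − 2·(1) + 2·(0) − (-1) = 0
  L: [Y]_L − 2·[m]_L + 2·[t]_L − [φ]_L = (-1) − 2·(0) + 2·(0) − (-1) = 0
  T: [Y]_T − 2·[m]_T + 2·[t]_T − [φ]_T = (-2) − 2·(0) + 2·(1) − (0) = 0
All base exponents vanish — dimensionless.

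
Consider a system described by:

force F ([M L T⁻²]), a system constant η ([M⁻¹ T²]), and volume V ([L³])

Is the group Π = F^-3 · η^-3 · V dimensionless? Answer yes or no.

yes

Sum the exponent of each base dimension across the product:
  M: −3·[F]_M − 3·[η]_M + [V]_M = −3·(1) − 3·(-1) + (0) = 0
  L: −3·[F]_L − 3·[η]_L + [V]_L = −3·(1) − 3·(0) + (3) = 0
  T: −3·[F]_T − 3·[η]_T + [V]_T = −3·(-2) − 3·(2) + (0) = 0
All base exponents vanish — dimensionless.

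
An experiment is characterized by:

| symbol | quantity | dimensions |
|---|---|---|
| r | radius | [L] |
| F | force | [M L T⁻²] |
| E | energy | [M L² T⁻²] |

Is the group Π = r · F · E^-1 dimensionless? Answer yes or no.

Sum the exponent of each base dimension across the product:
  M: [r]_M + [F]_M − [E]_M = (0) + (1) − (1) = 0
  L: [r]_L + [F]_L − [E]_L = (1) + (1) − (2) = 0
  T: [r]_T + [F]_T − [E]_T = (0) + (-2) − (-2) = 0
  Θ: [r]_Θ + [F]_Θ − [E]_Θ = (0) + (0) − (0) = 0
All base exponents vanish — dimensionless.

yes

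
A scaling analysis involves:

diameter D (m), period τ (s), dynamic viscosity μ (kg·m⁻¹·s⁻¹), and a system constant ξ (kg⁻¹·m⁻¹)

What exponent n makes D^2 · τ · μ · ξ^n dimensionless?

Balance the M exponent: (-1)·n from ξ, plus 2·(0) + (0) + (1) = 1 from the rest, must sum to zero.
−n + 1 = 0, so n = 1.

1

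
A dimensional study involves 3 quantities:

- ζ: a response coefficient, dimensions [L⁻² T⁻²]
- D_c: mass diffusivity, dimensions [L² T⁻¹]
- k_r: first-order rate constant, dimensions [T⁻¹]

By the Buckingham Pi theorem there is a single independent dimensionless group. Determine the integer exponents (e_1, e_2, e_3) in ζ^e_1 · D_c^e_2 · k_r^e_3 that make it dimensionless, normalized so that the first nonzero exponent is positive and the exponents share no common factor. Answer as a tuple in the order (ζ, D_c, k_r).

(1, 1, -3)

L: e_1·(-2) + e_2·(2) + e_3·(0) = 0
T: e_1·(-2) + e_2·(-1) + e_3·(-1) = 0
Solving this homogeneous linear system for the smallest-integer solution (first nonzero entry positive) gives (1, 1, -3).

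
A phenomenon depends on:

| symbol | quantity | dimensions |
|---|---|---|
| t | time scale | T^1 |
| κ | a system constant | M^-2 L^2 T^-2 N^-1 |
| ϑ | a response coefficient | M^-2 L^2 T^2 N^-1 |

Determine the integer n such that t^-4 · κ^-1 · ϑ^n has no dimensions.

Balance the M exponent: (-2)·n from ϑ, plus −4·(0) − (-2) = 2 from the rest, must sum to zero.
-2n + 2 = 0, so n = 1.

1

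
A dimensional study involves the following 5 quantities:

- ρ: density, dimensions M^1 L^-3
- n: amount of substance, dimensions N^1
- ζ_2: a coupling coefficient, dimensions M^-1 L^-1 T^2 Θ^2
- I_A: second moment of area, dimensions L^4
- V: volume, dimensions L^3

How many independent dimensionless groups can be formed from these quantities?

1

There are 5 variables and 5 base dimensions (M, L, T, Θ, N).
The dimension matrix has rank 4 (less than 5: the dimension vectors are linearly dependent).
Independent dimensionless groups: 5 − 4 = 1.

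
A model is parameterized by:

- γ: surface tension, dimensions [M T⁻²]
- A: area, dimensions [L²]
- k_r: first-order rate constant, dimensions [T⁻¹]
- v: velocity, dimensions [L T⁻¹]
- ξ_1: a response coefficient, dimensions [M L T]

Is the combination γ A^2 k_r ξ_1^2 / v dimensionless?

no

Sum the exponent of each base dimension across the product:
  M: [γ]_M + 2·[A]_M + [k_r]_M − [v]_M + 2·[ξ_1]_M = (1) + 2·(0) + (0) − (0) + 2·(1) = 3
  L: [γ]_L + 2·[A]_L + [k_r]_L − [v]_L + 2·[ξ_1]_L = (0) + 2·(2) + (0) − (1) + 2·(1) = 5
  T: [γ]_T + 2·[A]_T + [k_r]_T − [v]_T + 2·[ξ_1]_T = (-2) + 2·(0) + (-1) − (-1) + 2·(1) = 0
Net dimensions [M³ L⁵] ≠ [1] — not dimensionless.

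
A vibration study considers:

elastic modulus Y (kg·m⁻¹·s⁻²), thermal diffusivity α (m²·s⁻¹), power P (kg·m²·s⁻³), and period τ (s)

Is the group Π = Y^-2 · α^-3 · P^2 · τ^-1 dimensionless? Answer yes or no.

yes

Sum the exponent of each base dimension across the product:
  M: −2·[Y]_M − 3·[α]_M + 2·[P]_M − [τ]_M = −2·(1) − 3·(0) + 2·(1) − (0) = 0
  L: −2·[Y]_L − 3·[α]_L + 2·[P]_L − [τ]_L = −2·(-1) − 3·(2) + 2·(2) − (0) = 0
  T: −2·[Y]_T − 3·[α]_T + 2·[P]_T − [τ]_T = −2·(-2) − 3·(-1) + 2·(-3) − (1) = 0
All base exponents vanish — dimensionless.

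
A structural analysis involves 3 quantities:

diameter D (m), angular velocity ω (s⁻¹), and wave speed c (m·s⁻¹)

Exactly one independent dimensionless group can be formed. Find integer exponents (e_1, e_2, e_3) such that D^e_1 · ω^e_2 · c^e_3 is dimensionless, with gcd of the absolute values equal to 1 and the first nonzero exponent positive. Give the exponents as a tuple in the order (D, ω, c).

L: e_1·(1) + e_2·(0) + e_3·(1) = 0
T: e_1·(0) + e_2·(-1) + e_3·(-1) = 0
Solving this homogeneous linear system for the smallest-integer solution (first nonzero entry positive) gives (1, 1, -1).

(1, 1, -1)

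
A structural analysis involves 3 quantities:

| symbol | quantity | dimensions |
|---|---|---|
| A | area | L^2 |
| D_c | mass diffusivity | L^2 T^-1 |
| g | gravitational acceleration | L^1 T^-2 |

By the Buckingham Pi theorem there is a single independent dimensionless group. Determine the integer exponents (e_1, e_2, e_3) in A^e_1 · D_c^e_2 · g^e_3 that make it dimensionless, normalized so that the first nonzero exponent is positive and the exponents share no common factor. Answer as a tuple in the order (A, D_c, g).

(3, -4, 2)

L: e_1·(2) + e_2·(2) + e_3·(1) = 0
T: e_1·(0) + e_2·(-1) + e_3·(-2) = 0
Solving this homogeneous linear system for the smallest-integer solution (first nonzero entry positive) gives (3, -4, 2).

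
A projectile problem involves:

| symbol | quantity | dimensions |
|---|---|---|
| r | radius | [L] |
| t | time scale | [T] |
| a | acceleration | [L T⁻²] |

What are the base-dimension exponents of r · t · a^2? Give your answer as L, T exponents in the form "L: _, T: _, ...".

Collect each base-dimension exponent across the product:
  L: (1) + (0) + 2·(1) = 3
  T: (0) + (1) + 2·(-2) = -3
So the dimensions are [L³ T⁻³].

L: 3, T: -3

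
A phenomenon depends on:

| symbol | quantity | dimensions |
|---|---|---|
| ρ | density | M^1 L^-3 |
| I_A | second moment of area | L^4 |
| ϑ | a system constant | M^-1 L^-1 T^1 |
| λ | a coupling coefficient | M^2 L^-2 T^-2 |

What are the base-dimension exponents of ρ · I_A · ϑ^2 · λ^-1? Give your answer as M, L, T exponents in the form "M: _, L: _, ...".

M: -3, L: 1, T: 4

Collect each base-dimension exponent across the product:
  M: (1) + (0) + 2·(-1) − (2) = -3
  L: (-3) + (4) + 2·(-1) − (-2) = 1
  T: (0) + (0) + 2·(1) − (-2) = 4
So the dimensions are [M⁻³ L T⁴].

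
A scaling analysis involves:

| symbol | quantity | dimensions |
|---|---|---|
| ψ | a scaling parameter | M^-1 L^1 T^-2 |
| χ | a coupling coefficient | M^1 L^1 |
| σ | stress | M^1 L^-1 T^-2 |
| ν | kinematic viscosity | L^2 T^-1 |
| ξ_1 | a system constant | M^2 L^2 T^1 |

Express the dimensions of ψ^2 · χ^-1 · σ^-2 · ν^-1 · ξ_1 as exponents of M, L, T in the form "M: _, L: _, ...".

Collect each base-dimension exponent across the product:
  M: 2·(-1) − (1) − 2·(1) − (0) + (2) = -3
  L: 2·(1) − (1) − 2·(-1) − (2) + (2) = 3
  T: 2·(-2) − (0) − 2·(-2) − (-1) + (1) = 2
So the dimensions are [M⁻³ L³ T²].

M: -3, L: 3, T: 2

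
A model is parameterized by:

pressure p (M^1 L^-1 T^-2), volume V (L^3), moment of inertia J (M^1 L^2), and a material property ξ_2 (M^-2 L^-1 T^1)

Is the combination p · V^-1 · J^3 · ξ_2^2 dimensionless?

Sum the exponent of each base dimension across the product:
  M: [p]_M − [V]_M + 3·[J]_M + 2·[ξ_2]_M = (1) − (0) + 3·(1) + 2·(-2) = 0
  L: [p]_L − [V]_L + 3·[J]_L + 2·[ξ_2]_L = (-1) − (3) + 3·(2) + 2·(-1) = 0
  T: [p]_T − [V]_T + 3·[J]_T + 2·[ξ_2]_T = (-2) − (0) + 3·(0) + 2·(1) = 0
All base exponents vanish — dimensionless.

yes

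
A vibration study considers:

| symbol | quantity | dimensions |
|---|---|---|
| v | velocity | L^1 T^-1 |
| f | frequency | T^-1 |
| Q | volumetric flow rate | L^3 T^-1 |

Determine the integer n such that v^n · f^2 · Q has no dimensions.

Balance the L exponent: (1)·n from v, plus 2·(0) + (3) = 3 from the rest, must sum to zero.
n + 3 = 0, so n = -3.

-3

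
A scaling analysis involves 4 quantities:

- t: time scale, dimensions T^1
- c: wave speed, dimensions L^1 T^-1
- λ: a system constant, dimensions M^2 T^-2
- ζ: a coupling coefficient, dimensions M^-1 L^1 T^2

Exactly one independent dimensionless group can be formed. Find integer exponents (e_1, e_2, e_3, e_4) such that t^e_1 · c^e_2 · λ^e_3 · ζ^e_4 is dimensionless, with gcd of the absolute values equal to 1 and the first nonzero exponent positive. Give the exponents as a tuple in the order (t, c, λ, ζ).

M: e_1·(0) + e_2·(0) + e_3·(2) + e_4·(-1) = 0
L: e_1·(0) + e_2·(1) + e_3·(0) + e_4·(1) = 0
T: e_1·(1) + e_2·(-1) + e_3·(-2) + e_4·(2) = 0
Solving this homogeneous linear system for the smallest-integer solution (first nonzero entry positive) gives (4, 2, -1, -2).

(4, 2, -1, -2)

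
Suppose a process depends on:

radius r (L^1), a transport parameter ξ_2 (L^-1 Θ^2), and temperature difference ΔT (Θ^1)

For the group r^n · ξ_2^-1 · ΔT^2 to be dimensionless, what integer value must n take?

Balance the L exponent: (1)·n from r, plus −(-1) + 2·(0) = 1 from the rest, must sum to zero.
n + 1 = 0, so n = -1.

-1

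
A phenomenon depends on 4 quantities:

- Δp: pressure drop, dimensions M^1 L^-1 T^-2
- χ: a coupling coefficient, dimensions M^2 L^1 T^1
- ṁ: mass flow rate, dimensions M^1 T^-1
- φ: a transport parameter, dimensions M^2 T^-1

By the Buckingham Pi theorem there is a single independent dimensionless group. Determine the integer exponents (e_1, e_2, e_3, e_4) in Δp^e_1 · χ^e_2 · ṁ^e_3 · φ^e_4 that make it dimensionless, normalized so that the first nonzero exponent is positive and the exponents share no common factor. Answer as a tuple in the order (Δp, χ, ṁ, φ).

(1, 1, 1, -2)

M: e_1·(1) + e_2·(2) + e_3·(1) + e_4·(2) = 0
L: e_1·(-1) + e_2·(1) + e_3·(0) + e_4·(0) = 0
T: e_1·(-2) + e_2·(1) + e_3·(-1) + e_4·(-1) = 0
Solving this homogeneous linear system for the smallest-integer solution (first nonzero entry positive) gives (1, 1, 1, -2).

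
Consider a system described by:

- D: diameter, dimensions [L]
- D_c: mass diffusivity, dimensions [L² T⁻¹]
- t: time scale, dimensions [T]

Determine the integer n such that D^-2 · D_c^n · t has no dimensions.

1

Balance the L exponent: (2)·n from D_c, plus −2·(1) + (0) = -2 from the rest, must sum to zero.
2n − 2 = 0, so n = 1.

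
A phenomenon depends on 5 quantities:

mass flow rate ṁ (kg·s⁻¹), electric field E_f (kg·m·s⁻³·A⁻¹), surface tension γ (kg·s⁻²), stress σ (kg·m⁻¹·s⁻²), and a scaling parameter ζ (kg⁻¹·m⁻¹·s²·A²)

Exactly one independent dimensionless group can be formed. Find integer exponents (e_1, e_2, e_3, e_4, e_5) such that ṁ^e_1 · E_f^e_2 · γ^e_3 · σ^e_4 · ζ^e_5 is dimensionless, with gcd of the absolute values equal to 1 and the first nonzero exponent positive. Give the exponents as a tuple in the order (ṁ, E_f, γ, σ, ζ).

(2, 2, -4, 1, 1)

M: e_1·(1) + e_2·(1) + e_3·(1) + e_4·(1) + e_5·(-1) = 0
L: e_1·(0) + e_2·(1) + e_3·(0) + e_4·(-1) + e_5·(-1) = 0
T: e_1·(-1) + e_2·(-3) + e_3·(-2) + e_4·(-2) + e_5·(2) = 0
I: e_1·(0) + e_2·(-1) + e_3·(0) + e_4·(0) + e_5·(2) = 0
Solving this homogeneous linear system for the smallest-integer solution (first nonzero entry positive) gives (2, 2, -4, 1, 1).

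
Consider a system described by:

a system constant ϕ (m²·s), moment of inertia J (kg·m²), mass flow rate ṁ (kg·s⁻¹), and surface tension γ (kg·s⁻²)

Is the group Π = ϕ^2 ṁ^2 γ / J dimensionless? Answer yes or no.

no

Sum the exponent of each base dimension across the product:
  M: 2·[ϕ]_M − [J]_M + 2·[ṁ]_M + [γ]_M = 2·(0) − (1) + 2·(1) + (1) = 2
  L: 2·[ϕ]_L − [J]_L + 2·[ṁ]_L + [γ]_L = 2·(2) − (2) + 2·(0) + (0) = 2
  T: 2·[ϕ]_T − [J]_T + 2·[ṁ]_T + [γ]_T = 2·(1) − (0) + 2·(-1) + (-2) = -2
Net dimensions [M² L² T⁻²] ≠ [1] — not dimensionless.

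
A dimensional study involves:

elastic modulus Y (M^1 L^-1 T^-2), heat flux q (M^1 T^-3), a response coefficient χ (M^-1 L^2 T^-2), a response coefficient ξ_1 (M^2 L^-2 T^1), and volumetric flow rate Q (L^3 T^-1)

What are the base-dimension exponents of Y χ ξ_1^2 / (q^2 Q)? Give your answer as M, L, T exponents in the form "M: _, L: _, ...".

M: 2, L: -6, T: 5

Collect each base-dimension exponent across the product:
  M: (1) − 2·(1) + (-1) + 2·(2) − (0) = 2
  L: (-1) − 2·(0) + (2) + 2·(-2) − (3) = -6
  T: (-2) − 2·(-3) + (-2) + 2·(1) − (-1) = 5
So the dimensions are [M² L⁻⁶ T⁵].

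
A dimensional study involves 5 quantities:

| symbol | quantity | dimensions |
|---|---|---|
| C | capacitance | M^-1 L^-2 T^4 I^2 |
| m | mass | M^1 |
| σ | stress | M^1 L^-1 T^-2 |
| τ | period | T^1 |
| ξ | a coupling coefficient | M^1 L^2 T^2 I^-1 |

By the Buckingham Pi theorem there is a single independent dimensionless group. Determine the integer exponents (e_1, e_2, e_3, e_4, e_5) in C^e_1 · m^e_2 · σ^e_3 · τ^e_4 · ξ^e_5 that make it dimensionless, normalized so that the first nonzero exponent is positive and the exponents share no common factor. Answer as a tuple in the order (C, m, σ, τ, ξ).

M: e_1·(-1) + e_2·(1) + e_3·(1) + e_4·(0) + e_5·(1) = 0
L: e_1·(-2) + e_2·(0) + e_3·(-1) + e_4·(0) + e_5·(2) = 0
T: e_1·(4) + e_2·(0) + e_3·(-2) + e_4·(1) + e_5·(2) = 0
I: e_1·(2) + e_2·(0) + e_3·(0) + e_4·(0) + e_5·(-1) = 0
Solving this homogeneous linear system for the smallest-integer solution (first nonzero entry positive) gives (1, -3, 2, -4, 2).

(1, -3, 2, -4, 2)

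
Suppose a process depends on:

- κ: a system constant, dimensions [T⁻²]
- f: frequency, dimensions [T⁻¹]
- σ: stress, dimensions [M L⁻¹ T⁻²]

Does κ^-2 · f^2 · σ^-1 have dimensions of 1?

no

Sum the exponent of each base dimension across the product:
  M: −2·[κ]_M + 2·[f]_M − [σ]_M = −2·(0) + 2·(0) − (1) = -1
  L: −2·[κ]_L + 2·[f]_L − [σ]_L = −2·(0) + 2·(0) − (-1) = 1
  T: −2·[κ]_T + 2·[f]_T − [σ]_T = −2·(-2) + 2·(-1) − (-2) = 4
Net dimensions [M⁻¹ L T⁴] ≠ [1] — not dimensionless.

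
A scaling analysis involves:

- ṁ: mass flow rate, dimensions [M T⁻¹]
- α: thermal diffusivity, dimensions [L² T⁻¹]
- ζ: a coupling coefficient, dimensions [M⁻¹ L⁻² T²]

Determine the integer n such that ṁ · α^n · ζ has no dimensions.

Balance the L exponent: (2)·n from α, plus (0) + (-2) = -2 from the rest, must sum to zero.
2n − 2 = 0, so n = 1.

1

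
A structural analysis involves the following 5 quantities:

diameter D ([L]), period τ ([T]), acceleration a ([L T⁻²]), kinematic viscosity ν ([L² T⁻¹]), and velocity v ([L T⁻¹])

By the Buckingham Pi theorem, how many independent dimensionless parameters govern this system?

There are 5 variables and 2 base dimensions (L, T).
The dimension matrix has rank 2.
Independent dimensionless groups: 5 − 2 = 3.

3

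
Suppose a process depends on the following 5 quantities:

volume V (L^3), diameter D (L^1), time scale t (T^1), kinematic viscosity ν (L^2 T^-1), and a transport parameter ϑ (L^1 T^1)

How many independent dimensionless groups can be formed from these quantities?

3

There are 5 variables and 2 base dimensions (L, T).
The dimension matrix has rank 2.
Independent dimensionless groups: 5 − 2 = 3.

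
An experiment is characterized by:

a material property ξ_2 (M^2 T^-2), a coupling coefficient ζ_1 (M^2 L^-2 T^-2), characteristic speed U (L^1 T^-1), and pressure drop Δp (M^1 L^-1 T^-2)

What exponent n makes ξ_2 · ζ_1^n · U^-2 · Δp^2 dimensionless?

Balance the M exponent: (2)·n from ζ_1, plus (2) − 2·(0) + 2·(1) = 4 from the rest, must sum to zero.
2n + 4 = 0, so n = -2.

-2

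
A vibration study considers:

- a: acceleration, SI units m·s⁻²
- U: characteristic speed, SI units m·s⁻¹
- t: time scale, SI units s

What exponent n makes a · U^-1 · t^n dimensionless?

Balance the T exponent: (1)·n from t, plus (-2) − (-1) = -1 from the rest, must sum to zero.
n − 1 = 0, so n = 1.

1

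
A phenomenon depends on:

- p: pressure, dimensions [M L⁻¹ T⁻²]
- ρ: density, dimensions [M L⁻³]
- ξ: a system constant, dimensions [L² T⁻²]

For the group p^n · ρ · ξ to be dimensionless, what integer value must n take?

-1

Balance the M exponent: (1)·n from p, plus (1) + (0) = 1 from the rest, must sum to zero.
n + 1 = 0, so n = -1.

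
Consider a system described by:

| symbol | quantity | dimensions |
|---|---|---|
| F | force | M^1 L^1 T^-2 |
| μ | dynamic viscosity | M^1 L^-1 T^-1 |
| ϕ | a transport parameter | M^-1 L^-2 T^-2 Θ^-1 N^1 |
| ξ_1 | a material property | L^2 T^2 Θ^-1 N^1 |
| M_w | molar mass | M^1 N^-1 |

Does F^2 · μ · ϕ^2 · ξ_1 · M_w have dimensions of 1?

Sum the exponent of each base dimension across the product:
  M: 2·[F]_M + [μ]_M + 2·[ϕ]_M + [ξ_1]_M + [M_w]_M = 2·(1) + (1) + 2·(-1) + (0) + (1) = 2
  L: 2·[F]_L + [μ]_L + 2·[ϕ]_L + [ξ_1]_L + [M_w]_L = 2·(1) + (-1) + 2·(-2) + (2) + (0) = -1
  T: 2·[F]_T + [μ]_T + 2·[ϕ]_T + [ξ_1]_T + [M_w]_T = 2·(-2) + (-1) + 2·(-2) + (2) + (0) = -7
  Θ: 2·[F]_Θ + [μ]_Θ + 2·[ϕ]_Θ + [ξ_1]_Θ + [M_w]_Θ = 2·(0) + (0) + 2·(-1) + (-1) + (0) = -3
  N: 2·[F]_N + [μ]_N + 2·[ϕ]_N + [ξ_1]_N + [M_w]_N = 2·(0) + (0) + 2·(1) + (1) + (-1) = 2
Net dimensions [M² L⁻¹ T⁻⁷ Θ⁻³ N²] ≠ [1] — not dimensionless.

no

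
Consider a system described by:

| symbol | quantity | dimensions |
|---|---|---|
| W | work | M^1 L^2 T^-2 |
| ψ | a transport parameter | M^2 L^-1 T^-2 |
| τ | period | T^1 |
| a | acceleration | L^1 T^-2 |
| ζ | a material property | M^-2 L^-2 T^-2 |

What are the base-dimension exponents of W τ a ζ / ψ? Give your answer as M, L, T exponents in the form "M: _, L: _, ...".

Collect each base-dimension exponent across the product:
  M: (1) − (2) + (0) + (0) + (-2) = -3
  L: (2) − (-1) + (0) + (1) + (-2) = 2
  T: (-2) − (-2) + (1) + (-2) + (-2) = -3
So the dimensions are [M⁻³ L² T⁻³].

M: -3, L: 2, T: -3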